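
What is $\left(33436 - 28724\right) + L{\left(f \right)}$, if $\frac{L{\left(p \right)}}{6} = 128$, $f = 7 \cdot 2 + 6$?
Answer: $5480$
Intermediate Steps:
$f = 20$ ($f = 14 + 6 = 20$)
$L{\left(p \right)} = 768$ ($L{\left(p \right)} = 6 \cdot 128 = 768$)
$\left(33436 - 28724\right) + L{\left(f \right)} = \left(33436 - 28724\right) + 768 = 4712 + 768 = 5480$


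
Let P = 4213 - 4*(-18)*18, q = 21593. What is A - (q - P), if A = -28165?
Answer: -44249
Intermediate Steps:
P = 5509 (P = 4213 - (-72)*18 = 4213 - 1*(-1296) = 4213 + 1296 = 5509)
A - (q - P) = -28165 - (21593 - 1*5509) = -28165 - (21593 - 5509) = -28165 - 1*16084 = -28165 - 16084 = -44249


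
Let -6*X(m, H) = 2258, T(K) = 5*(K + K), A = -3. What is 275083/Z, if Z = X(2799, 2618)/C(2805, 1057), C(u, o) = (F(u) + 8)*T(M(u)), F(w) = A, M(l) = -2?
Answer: 82524900/1129 ≈ 73096.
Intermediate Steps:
T(K) = 10*K (T(K) = 5*(2*K) = 10*K)
X(m, H) = -1129/3 (X(m, H) = -⅙*2258 = -1129/3)
F(w) = -3
C(u, o) = -100 (C(u, o) = (-3 + 8)*(10*(-2)) = 5*(-20) = -100)
Z = 1129/300 (Z = -1129/3/(-100) = -1129/3*(-1/100) = 1129/300 ≈ 3.7633)
275083/Z = 275083/(1129/300) = 275083*(300/1129) = 82524900/1129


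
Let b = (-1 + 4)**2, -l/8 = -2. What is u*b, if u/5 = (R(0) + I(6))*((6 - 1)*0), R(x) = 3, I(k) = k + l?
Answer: 0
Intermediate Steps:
l = 16 (l = -8*(-2) = 16)
I(k) = 16 + k (I(k) = k + 16 = 16 + k)
u = 0 (u = 5*((3 + (16 + 6))*((6 - 1)*0)) = 5*((3 + 22)*(5*0)) = 5*(25*0) = 5*0 = 0)
b = 9 (b = 3**2 = 9)
u*b = 0*9 = 0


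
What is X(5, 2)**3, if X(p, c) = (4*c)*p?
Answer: 64000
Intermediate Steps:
X(p, c) = 4*c*p
X(5, 2)**3 = (4*2*5)**3 = 40**3 = 64000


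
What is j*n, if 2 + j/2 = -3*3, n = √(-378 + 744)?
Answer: -22*√366 ≈ -420.88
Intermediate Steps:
n = √366 ≈ 19.131
j = -22 (j = -4 + 2*(-3*3) = -4 + 2*(-9) = -4 - 18 = -22)
j*n = -22*√366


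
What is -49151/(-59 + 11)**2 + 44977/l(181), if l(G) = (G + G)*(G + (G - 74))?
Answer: -8716423/417024 ≈ -20.901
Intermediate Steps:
l(G) = 2*G*(-74 + 2*G) (l(G) = (2*G)*(G + (-74 + G)) = (2*G)*(-74 + 2*G) = 2*G*(-74 + 2*G))
-49151/(-59 + 11)**2 + 44977/l(181) = -49151/(-59 + 11)**2 + 44977/((4*181*(-37 + 181))) = -49151/((-48)**2) + 44977/((4*181*144)) = -49151/2304 + 44977/104256 = -8716423/417024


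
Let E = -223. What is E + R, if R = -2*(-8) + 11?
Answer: -196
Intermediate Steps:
R = 27 (R = 16 + 11 = 27)
E + R = -223 + 27 = -196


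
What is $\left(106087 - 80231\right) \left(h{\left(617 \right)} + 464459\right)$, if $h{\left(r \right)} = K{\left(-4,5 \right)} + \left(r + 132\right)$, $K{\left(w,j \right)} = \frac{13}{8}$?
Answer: $12028460064$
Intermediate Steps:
$K{\left(w,j \right)} = \frac{13}{8}$ ($K{\left(w,j \right)} = 13 \cdot \frac{1}{8} = \frac{13}{8}$)
$h{\left(r \right)} = \frac{1069}{8} + r$ ($h{\left(r \right)} = \frac{13}{8} + \left(r + 132\right) = \frac{13}{8} + \left(132 + r\right) = \frac{1069}{8} + r$)
$\left(106087 - 80231\right) \left(h{\left(617 \right)} + 464459\right) = \left(106087 - 80231\right) \left(\left(\frac{1069}{8} + 617\right) + 464459\right) = 25856 \left(\frac{6005}{8} + 464459\right) = 25856 \cdot \frac{3721677}{8} = 12028460064$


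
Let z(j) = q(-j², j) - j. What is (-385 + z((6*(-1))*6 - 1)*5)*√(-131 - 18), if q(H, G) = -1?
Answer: -205*I*√149 ≈ -2502.3*I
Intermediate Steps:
z(j) = -1 - j
(-385 + z((6*(-1))*6 - 1)*5)*√(-131 - 18) = (-385 + (-1 - ((6*(-1))*6 - 1))*5)*√(-131 - 18) = (-385 + (-1 - (-6*6 - 1))*5)*√(-149) = (-385 + (-1 - (-36 - 1))*5)*(I*√149) = (-385 + (-1 - 1*(-37))*5)*(I*√149) = (-385 + (-1 + 37)*5)*(I*√149) = (-385 + 36*5)*(I*√149) = (-385 + 180)*(I*√149) = -205*I*√149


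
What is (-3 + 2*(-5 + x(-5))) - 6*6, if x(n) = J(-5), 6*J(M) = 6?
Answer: -47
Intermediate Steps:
J(M) = 1 (J(M) = (⅙)*6 = 1)
x(n) = 1
(-3 + 2*(-5 + x(-5))) - 6*6 = (-3 + 2*(-5 + 1)) - 6*6 = (-3 + 2*(-4)) - 36 = (-3 - 8) - 36 = -11 - 36 = -47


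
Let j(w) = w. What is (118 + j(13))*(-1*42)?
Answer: -5502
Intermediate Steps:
(118 + j(13))*(-1*42) = (118 + 13)*(-1*42) = 131*(-42) = -5502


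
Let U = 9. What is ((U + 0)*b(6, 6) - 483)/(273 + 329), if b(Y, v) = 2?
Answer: -465/602 ≈ -0.77243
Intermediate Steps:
((U + 0)*b(6, 6) - 483)/(273 + 329) = ((9 + 0)*2 - 483)/(273 + 329) = (9*2 - 483)/602 = (18 - 483)*(1/602) = -465*1/602 = -465/602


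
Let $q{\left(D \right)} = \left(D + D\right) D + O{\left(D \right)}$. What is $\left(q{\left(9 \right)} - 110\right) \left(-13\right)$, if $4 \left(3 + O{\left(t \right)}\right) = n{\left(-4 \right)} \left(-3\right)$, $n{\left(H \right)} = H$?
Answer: $-676$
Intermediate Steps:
$O{\left(t \right)} = 0$ ($O{\left(t \right)} = -3 + \frac{\left(-4\right) \left(-3\right)}{4} = -3 + \frac{1}{4} \cdot 12 = -3 + 3 = 0$)
$q{\left(D \right)} = 2 D^{2}$ ($q{\left(D \right)} = \left(D + D\right) D + 0 = 2 D D + 0 = 2 D^{2} + 0 = 2 D^{2}$)
$\left(q{\left(9 \right)} - 110\right) \left(-13\right) = \left(2 \cdot 9^{2} - 110\right) \left(-13\right) = \left(2 \cdot 81 - 110\right) \left(-13\right) = \left(162 - 110\right) \left(-13\right) = 52 \left(-13\right) = -676$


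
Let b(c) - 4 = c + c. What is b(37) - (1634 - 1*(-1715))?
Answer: -3271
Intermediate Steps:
b(c) = 4 + 2*c (b(c) = 4 + (c + c) = 4 + 2*c)
b(37) - (1634 - 1*(-1715)) = (4 + 2*37) - (1634 - 1*(-1715)) = (4 + 74) - (1634 + 1715) = 78 - 1*3349 = 78 - 3349 = -3271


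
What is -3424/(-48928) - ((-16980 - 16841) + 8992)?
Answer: 37963648/1529 ≈ 24829.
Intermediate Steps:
-3424/(-48928) - ((-16980 - 16841) + 8992) = -3424*(-1/48928) - (-33821 + 8992) = 107/1529 - 1*(-24829) = 107/1529 + 24829 = 37963648/1529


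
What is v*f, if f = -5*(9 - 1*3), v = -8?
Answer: 240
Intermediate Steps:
f = -30 (f = -5*(9 - 3) = -5*6 = -30)
v*f = -8*(-30) = 240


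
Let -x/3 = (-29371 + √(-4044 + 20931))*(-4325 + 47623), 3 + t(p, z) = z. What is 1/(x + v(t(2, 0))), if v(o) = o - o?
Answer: 29371/112051598312076 + √16887/112051598312076 ≈ 2.6328e-10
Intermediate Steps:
t(p, z) = -3 + z
v(o) = 0
x = 3815116674 - 129894*√16887 (x = -3*(-29371 + √(-4044 + 20931))*(-4325 + 47623) = -3*(-29371 + √16887)*43298 = -3*(-1271705558 + 43298*√16887) = 3815116674 - 129894*√16887 ≈ 3.7982e+9)
1/(x + v(t(2, 0))) = 1/((3815116674 - 129894*√16887) + 0) = 1/(3815116674 - 129894*√16887)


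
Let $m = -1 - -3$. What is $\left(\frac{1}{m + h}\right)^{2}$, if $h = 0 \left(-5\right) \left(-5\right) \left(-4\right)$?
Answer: $\frac{1}{4} \approx 0.25$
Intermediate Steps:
$m = 2$ ($m = -1 + 3 = 2$)
$h = 0$ ($h = 0 \left(-5\right) \left(-4\right) = 0 \left(-4\right) = 0$)
$\left(\frac{1}{m + h}\right)^{2} = \left(\frac{1}{2 + 0}\right)^{2} = \left(\frac{1}{2}\right)^{2} = \frac{1}{4}$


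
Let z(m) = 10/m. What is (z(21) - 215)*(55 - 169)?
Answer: 171190/7 ≈ 24456.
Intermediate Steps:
(z(21) - 215)*(55 - 169) = (10/21 - 215)*(55 - 169) = (10*(1/21) - 215)*(-114) = (10/21 - 215)*(-114) = -4505/21*(-114) = 171190/7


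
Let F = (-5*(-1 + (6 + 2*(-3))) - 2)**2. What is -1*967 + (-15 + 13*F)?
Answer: -865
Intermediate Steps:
F = 9 (F = (-5*(-1 + (6 - 6)) - 2)**2 = (-5*(-1 + 0) - 2)**2 = (-5*(-1) - 2)**2 = (5 - 2)**2 = 3**2 = 9)
-1*967 + (-15 + 13*F) = -1*967 + (-15 + 13*9) = -967 + (-15 + 117) = -967 + 102 = -865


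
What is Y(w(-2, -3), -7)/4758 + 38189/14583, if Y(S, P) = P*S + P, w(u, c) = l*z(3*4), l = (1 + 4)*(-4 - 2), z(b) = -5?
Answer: 18476559/7709546 ≈ 2.3966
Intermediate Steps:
l = -30 (l = 5*(-6) = -30)
w(u, c) = 150 (w(u, c) = -30*(-5) = 150)
Y(S, P) = P + P*S
Y(w(-2, -3), -7)/4758 + 38189/14583 = -7*(1 + 150)/4758 + 38189/14583 = -7*151*(1/4758) + 38189*(1/14583) = -1057*1/4758 + 38189/14583 = -1057/4758 + 38189/14583 = 18476559/7709546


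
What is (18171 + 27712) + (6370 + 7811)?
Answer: 60064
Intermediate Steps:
(18171 + 27712) + (6370 + 7811) = 45883 + 14181 = 60064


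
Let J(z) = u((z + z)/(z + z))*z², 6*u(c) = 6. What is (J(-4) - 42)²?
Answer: 676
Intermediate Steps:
u(c) = 1 (u(c) = (⅙)*6 = 1)
J(z) = z² (J(z) = 1*z² = z²)
(J(-4) - 42)² = ((-4)² - 42)² = (16 - 42)² = (-26)² = 676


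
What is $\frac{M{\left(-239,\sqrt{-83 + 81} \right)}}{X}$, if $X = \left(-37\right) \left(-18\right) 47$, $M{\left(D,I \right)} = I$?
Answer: $\frac{i \sqrt{2}}{31302} \approx 4.518 \cdot 10^{-5} i$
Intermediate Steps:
$X = 31302$ ($X = 666 \cdot 47 = 31302$)
$\frac{M{\left(-239,\sqrt{-83 + 81} \right)}}{X} = \frac{\sqrt{-83 + 81}}{31302} = \sqrt{-2} \cdot \frac{1}{31302} = i \sqrt{2} \cdot \frac{1}{31302} = \frac{i \sqrt{2}}{31302}$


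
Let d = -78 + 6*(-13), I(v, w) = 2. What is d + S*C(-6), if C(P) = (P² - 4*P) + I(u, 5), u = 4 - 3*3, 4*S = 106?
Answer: 1487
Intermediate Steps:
S = 53/2 (S = (¼)*106 = 53/2 ≈ 26.500)
u = -5 (u = 4 - 9 = -5)
d = -156 (d = -78 - 78 = -156)
C(P) = 2 + P² - 4*P (C(P) = (P² - 4*P) + 2 = 2 + P² - 4*P)
d + S*C(-6) = -156 + 53*(2 + (-6)² - 4*(-6))/2 = -156 + 53*(2 + 36 + 24)/2 = -156 + (53/2)*62 = -156 + 1643 = 1487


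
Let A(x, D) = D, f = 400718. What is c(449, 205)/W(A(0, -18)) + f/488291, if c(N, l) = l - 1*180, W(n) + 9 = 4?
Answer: -2040737/488291 ≈ -4.1793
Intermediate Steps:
W(n) = -5 (W(n) = -9 + 4 = -5)
c(N, l) = -180 + l (c(N, l) = l - 180 = -180 + l)
c(449, 205)/W(A(0, -18)) + f/488291 = (-180 + 205)/(-5) + 400718/488291 = 25*(-⅕) + 400718*(1/488291) = -5 + 400718/488291 = -2040737/488291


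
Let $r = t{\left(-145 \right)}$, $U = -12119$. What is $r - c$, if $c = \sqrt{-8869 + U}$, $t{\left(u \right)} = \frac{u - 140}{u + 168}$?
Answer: $- \frac{285}{23} - 6 i \sqrt{583} \approx -12.391 - 144.87 i$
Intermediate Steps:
$t{\left(u \right)} = \frac{-140 + u}{168 + u}$
$r = - \frac{285}{23}$ ($r = \frac{-140 - 145}{168 - 145} = \frac{1}{23} \left(-285\right) = - \frac{285}{23} \approx -12.391$)
$c = 6 i \sqrt{583}$ ($c = \sqrt{-8869 - 12119} = \sqrt{-20988} = 6 i \sqrt{583} \approx 144.87 i$)
$r - c = - \frac{285}{23} - 6 i \sqrt{583}$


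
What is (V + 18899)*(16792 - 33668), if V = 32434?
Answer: -866295708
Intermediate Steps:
(V + 18899)*(16792 - 33668) = (32434 + 18899)*(16792 - 33668) = 51333*(-16876) = -866295708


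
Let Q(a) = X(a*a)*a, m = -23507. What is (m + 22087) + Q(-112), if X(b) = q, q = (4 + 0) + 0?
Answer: -1868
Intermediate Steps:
q = 4 (q = 4 + 0 = 4)
X(b) = 4
Q(a) = 4*a
(m + 22087) + Q(-112) = (-23507 + 22087) + 4*(-112) = -1420 - 448 = -1868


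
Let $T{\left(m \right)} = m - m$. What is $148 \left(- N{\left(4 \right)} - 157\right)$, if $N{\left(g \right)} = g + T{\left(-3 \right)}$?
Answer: $-23828$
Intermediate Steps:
$T{\left(m \right)} = 0$
$N{\left(g \right)} = g$ ($N{\left(g \right)} = g + 0 = g$)
$148 \left(- N{\left(4 \right)} - 157\right) = 148 \left(\left(-1\right) 4 - 157\right) = 148 \left(-4 - 157\right) = 148 \left(-161\right) = -23828$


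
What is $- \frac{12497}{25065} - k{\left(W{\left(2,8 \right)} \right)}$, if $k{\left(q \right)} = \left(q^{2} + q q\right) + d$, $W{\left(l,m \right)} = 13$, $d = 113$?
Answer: $- \frac{11316812}{25065} \approx -451.5$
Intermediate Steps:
$k{\left(q \right)} = 113 + 2 q^{2}$ ($k{\left(q \right)} = \left(q^{2} + q q\right) + 113 = \left(q^{2} + q^{2}\right) + 113 = 2 q^{2} + 113 = 113 + 2 q^{2}$)
$- \frac{12497}{25065} - k{\left(W{\left(2,8 \right)} \right)} = - \frac{12497}{25065} - \left(113 + 2 \cdot 13^{2}\right) = \left(-12497\right) \frac{1}{25065} - \left(113 + 2 \cdot 169\right) = - \frac{12497}{25065} - \left(113 + 338\right) = - \frac{12497}{25065} - 451 = - \frac{11316812}{25065}$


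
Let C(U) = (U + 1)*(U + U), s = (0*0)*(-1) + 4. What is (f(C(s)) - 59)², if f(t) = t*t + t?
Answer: 2499561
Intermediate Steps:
s = 4 (s = 0*(-1) + 4 = 0 + 4 = 4)
C(U) = 2*U*(1 + U) (C(U) = (1 + U)*(2*U) = 2*U*(1 + U))
f(t) = t + t² (f(t) = t² + t = t + t²)
(f(C(s)) - 59)² = ((2*4*(1 + 4))*(1 + 2*4*(1 + 4)) - 59)² = ((2*4*5)*(1 + 2*4*5) - 59)² = (40*(1 + 40) - 59)² = (40*41 - 59)² = (1640 - 59)² = 1581² = 2499561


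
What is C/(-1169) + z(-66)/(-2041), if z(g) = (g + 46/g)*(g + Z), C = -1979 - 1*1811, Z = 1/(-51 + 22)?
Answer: 2475532595/2283334053 ≈ 1.0842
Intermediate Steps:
Z = -1/29 (Z = 1/(-29) = -1/29 ≈ -0.034483)
C = -3790 (C = -1979 - 1811 = -3790)
z(g) = (-1/29 + g)*(g + 46/g) (z(g) = (g + 46/g)*(g - 1/29) = (g + 46/g)*(-1/29 + g) = (-1/29 + g)*(g + 46/g))
C/(-1169) + z(-66)/(-2041) = -3790/(-1169) + (46 + (-66)² - 46/29/(-66) - 1/29*(-66))/(-2041) = -3790*(-1/1169) + (46 + 4356 - 46/29*(-1/66) + 66/29)*(-1/2041) = 3790/1169 + (46 + 4356 + 23/957 + 66/29)*(-1/2041) = 3790/1169 + (4214915/957)*(-1/2041) = 3790/1169 - 4214915/1953237 = 2475532595/2283334053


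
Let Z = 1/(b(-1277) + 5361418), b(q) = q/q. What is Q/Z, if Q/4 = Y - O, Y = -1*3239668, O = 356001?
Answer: -77111552377244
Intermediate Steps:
Y = -3239668
b(q) = 1
Q = -14382676 (Q = 4*(-3239668 - 1*356001) = 4*(-3239668 - 356001) = 4*(-3595669) = -14382676)
Z = 1/5361419 (Z = 1/(1 + 5361418) = 1/5361419 ≈ 1.8652e-7)
Q/Z = -14382676/1/5361419 = -14382676*5361419 = -77111552377244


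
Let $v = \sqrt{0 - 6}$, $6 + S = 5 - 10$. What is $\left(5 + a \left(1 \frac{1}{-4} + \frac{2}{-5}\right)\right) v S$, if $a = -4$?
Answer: $- \frac{418 i \sqrt{6}}{5} \approx - 204.78 i$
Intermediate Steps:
$S = -11$ ($S = -6 + \left(5 - 10\right) = -6 - 5 = -11$)
$v = i \sqrt{6}$ ($v = \sqrt{-6} = i \sqrt{6} \approx 2.4495 i$)
$\left(5 + a \left(1 \frac{1}{-4} + \frac{2}{-5}\right)\right) v S = \left(5 - 4 \left(1 \frac{1}{-4} + \frac{2}{-5}\right)\right) i \sqrt{6} \left(-11\right) = \left(5 - 4 \left(1 \left(- \frac{1}{4}\right) + 2 \left(- \frac{1}{5}\right)\right)\right) i \sqrt{6} \left(-11\right) = \left(5 - 4 \left(- \frac{1}{4} - \frac{2}{5}\right)\right) i \sqrt{6} \left(-11\right) = \left(5 - - \frac{13}{5}\right) i \sqrt{6} \left(-11\right) = \left(5 + \frac{13}{5}\right) i \sqrt{6} \left(-11\right) = \frac{38 i \sqrt{6}}{5} \left(-11\right) = - \frac{418 i \sqrt{6}}{5}$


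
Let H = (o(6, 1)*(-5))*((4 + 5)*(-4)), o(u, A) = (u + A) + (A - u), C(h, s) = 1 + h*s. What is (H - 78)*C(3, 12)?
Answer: 10434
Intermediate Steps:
o(u, A) = 2*A (o(u, A) = (A + u) + (A - u) = 2*A)
H = 360 (H = ((2*1)*(-5))*((4 + 5)*(-4)) = (2*(-5))*(9*(-4)) = -10*(-36) = 360)
(H - 78)*C(3, 12) = (360 - 78)*(1 + 3*12) = 282*(1 + 36) = 282*37 = 10434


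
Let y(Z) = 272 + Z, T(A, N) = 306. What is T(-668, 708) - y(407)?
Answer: -373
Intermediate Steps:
T(-668, 708) - y(407) = 306 - (272 + 407) = 306 - 1*679 = 306 - 679 = -373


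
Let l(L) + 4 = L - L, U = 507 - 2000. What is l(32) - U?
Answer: 1489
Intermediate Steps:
U = -1493
l(L) = -4 (l(L) = -4 + (L - L) = -4 + 0 = -4)
l(32) - U = -4 - 1*(-1493) = -4 + 1493 = 1489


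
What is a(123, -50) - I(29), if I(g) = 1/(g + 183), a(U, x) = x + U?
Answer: 15475/212 ≈ 72.995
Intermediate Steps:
a(U, x) = U + x
I(g) = 1/(183 + g)
a(123, -50) - I(29) = (123 - 50) - 1/(183 + 29) = 73 - 1/212 = 15475/212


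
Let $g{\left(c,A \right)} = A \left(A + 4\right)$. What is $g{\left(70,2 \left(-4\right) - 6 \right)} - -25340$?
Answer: $25480$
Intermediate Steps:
$g{\left(c,A \right)} = A \left(4 + A\right)$
$g{\left(70,2 \left(-4\right) - 6 \right)} - -25340 = \left(2 \left(-4\right) - 6\right) \left(4 + \left(2 \left(-4\right) - 6\right)\right) - -25340 = \left(-8 - 6\right) \left(4 - 14\right) + 25340 = - 14 \left(4 - 14\right) + 25340 = \left(-14\right) \left(-10\right) + 25340 = 140 + 25340 = 25480$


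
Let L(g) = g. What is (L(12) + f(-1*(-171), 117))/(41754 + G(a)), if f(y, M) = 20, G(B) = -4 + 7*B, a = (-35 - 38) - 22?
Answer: 32/41085 ≈ 0.00077887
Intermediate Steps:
a = -95 (a = -73 - 22 = -95)
(L(12) + f(-1*(-171), 117))/(41754 + G(a)) = (12 + 20)/(41754 + (-4 + 7*(-95))) = 32/(41754 + (-4 - 665)) = 32/(41754 - 669) = 32/41085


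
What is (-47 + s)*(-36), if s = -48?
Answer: 3420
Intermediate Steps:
(-47 + s)*(-36) = (-47 - 48)*(-36) = -95*(-36) = 3420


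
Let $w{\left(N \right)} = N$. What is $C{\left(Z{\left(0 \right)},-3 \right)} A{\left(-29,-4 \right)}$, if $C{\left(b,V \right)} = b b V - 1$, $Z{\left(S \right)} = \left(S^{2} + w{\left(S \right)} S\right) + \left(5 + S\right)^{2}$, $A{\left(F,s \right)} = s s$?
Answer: $-30016$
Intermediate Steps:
$A{\left(F,s \right)} = s^{2}$
$Z{\left(S \right)} = \left(5 + S\right)^{2} + 2 S^{2}$ ($Z{\left(S \right)} = \left(S^{2} + S S\right) + \left(5 + S\right)^{2} = \left(S^{2} + S^{2}\right) + \left(5 + S\right)^{2} = 2 S^{2} + \left(5 + S\right)^{2} = \left(5 + S\right)^{2} + 2 S^{2}$)
$C{\left(b,V \right)} = -1 + V b^{2}$ ($C{\left(b,V \right)} = b^{2} V - 1 = V b^{2} - 1 = -1 + V b^{2}$)
$C{\left(Z{\left(0 \right)},-3 \right)} A{\left(-29,-4 \right)} = \left(-1 - 3 \left(\left(5 + 0\right)^{2} + 2 \cdot 0^{2}\right)^{2}\right) \left(-4\right)^{2} = \left(-1 - 3 \left(5^{2} + 2 \cdot 0\right)^{2}\right) 16 = \left(-1 - 3 \left(25 + 0\right)^{2}\right) 16 = \left(-1 - 3 \cdot 25^{2}\right) 16 = \left(-1 - 1875\right) 16 = \left(-1876\right) 16 = -30016$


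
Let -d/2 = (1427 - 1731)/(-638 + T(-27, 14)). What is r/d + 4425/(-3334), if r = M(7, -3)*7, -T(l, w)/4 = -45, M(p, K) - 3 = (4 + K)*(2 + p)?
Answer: -8184753/126692 ≈ -64.604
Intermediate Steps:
M(p, K) = 3 + (2 + p)*(4 + K) (M(p, K) = 3 + (4 + K)*(2 + p) = 3 + (2 + p)*(4 + K))
T(l, w) = 180 (T(l, w) = -4*(-45) = 180)
d = -304/229 (d = -2*(1427 - 1731)/(-638 + 180) = -(-608)/(-458) = -(-608)*(-1)/458 = -2*152/229 = -304/229 ≈ -1.3275)
r = 84 (r = (11 + 2*(-3) + 4*7 - 3*7)*7 = (11 - 6 + 28 - 21)*7 = 12*7 = 84)
r/d + 4425/(-3334) = 84/(-304/229) + 4425/(-3334) = 84*(-229/304) + 4425*(-1/3334) = -4809/76 - 4425/3334 = -8184753/126692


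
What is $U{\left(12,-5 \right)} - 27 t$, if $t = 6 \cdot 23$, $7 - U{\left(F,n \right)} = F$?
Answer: $-3731$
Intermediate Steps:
$U{\left(F,n \right)} = 7 - F$
$t = 138$
$U{\left(12,-5 \right)} - 27 t = \left(7 - 12\right) - 3726 = -5 - 3726 = -3731$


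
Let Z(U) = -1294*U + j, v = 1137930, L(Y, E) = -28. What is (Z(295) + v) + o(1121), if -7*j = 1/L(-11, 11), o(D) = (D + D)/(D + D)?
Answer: 148215397/196 ≈ 7.5620e+5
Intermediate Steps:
o(D) = 1 (o(D) = (2*D)/((2*D)) = (2*D)*(1/(2*D)) = 1)
j = 1/196 (j = -⅐/(-28) = -⅐*(-1/28) = 1/196 ≈ 0.0051020)
Z(U) = 1/196 - 1294*U (Z(U) = -1294*U + 1/196 = 1/196 - 1294*U)
(Z(295) + v) + o(1121) = ((1/196 - 1294*295) + 1137930) + 1 = ((1/196 - 381730) + 1137930) + 1 = (-74819079/196 + 1137930) + 1 = 148215201/196 + 1 = 148215397/196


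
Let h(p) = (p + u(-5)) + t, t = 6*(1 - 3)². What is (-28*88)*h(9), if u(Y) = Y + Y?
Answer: -56672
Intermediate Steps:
u(Y) = 2*Y
t = 24 (t = 6*(-2)² = 6*4 = 24)
h(p) = 14 + p (h(p) = (p + 2*(-5)) + 24 = (p - 10) + 24 = (-10 + p) + 24 = 14 + p)
(-28*88)*h(9) = (-28*88)*(14 + 9) = -2464*23 = -56672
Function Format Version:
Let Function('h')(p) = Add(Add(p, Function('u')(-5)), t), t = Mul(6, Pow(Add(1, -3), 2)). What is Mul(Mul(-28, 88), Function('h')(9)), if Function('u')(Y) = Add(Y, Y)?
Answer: -56672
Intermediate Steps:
Function('u')(Y) = Mul(2, Y)
t = 24 (t = Mul(6, Pow(-2, 2)) = Mul(6, 4) = 24)
Function('h')(p) = Add(14, p) (Function('h')(p) = Add(Add(p, Mul(2, -5)), 24) = Add(Add(p, -10), 24) = Add(Add(-10, p), 24) = Add(14, p))
Mul(Mul(-28, 88), Function('h')(9)) = Mul(Mul(-28, 88), Add(14, 9)) = Mul(-2464, 23) = -56672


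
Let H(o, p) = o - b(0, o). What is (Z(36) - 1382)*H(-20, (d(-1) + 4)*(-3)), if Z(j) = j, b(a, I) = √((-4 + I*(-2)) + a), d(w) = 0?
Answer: 34996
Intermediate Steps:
b(a, I) = √(-4 + a - 2*I) (b(a, I) = √((-4 - 2*I) + a) = √(-4 + a - 2*I))
H(o, p) = o - √(-4 - 2*o) (H(o, p) = o - √(-4 + 0 - 2*o) = o - √(-4 - 2*o))
(Z(36) - 1382)*H(-20, (d(-1) + 4)*(-3)) = (36 - 1382)*(-20 - √(-4 - 2*(-20))) = -1346*(-20 - √(-4 + 40)) = -1346*(-20 - √36) = -1346*(-20 - 1*6) = -1346*(-20 - 6) = -1346*(-26) = 34996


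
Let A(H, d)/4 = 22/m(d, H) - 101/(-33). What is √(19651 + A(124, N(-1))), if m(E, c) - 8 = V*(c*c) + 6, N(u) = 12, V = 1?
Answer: √1739293442755/9405 ≈ 140.23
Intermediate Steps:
m(E, c) = 14 + c² (m(E, c) = 8 + (1*(c*c) + 6) = 8 + (1*c² + 6) = 8 + (c² + 6) = 8 + (6 + c²) = 14 + c²)
A(H, d) = 404/33 + 88/(14 + H²) (A(H, d) = 4*(22/(14 + H²) - 101/(-33)) = 4*(22/(14 + H²) - 101*(-1/33)) = 4*(22/(14 + H²) + 101/33) = 4*(101/33 + 22/(14 + H²)) = 404/33 + 88/(14 + H²))
√(19651 + A(124, N(-1))) = √(19651 + 4*(2140 + 101*124²)/(33*(14 + 124²))) = √(19651 + 4*(2140 + 101*15376)/(33*(14 + 15376))) = √(19651 + (4/33)*(2140 + 1552976)/15390) = √(19651 + (4/33)*(1/15390)*1555116) = √(19651 + 1036744/84645) = √(1664395639/84645) = √1739293442755/9405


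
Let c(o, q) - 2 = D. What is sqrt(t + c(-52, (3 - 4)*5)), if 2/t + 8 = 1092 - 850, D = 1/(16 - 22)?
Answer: sqrt(11206)/78 ≈ 1.3572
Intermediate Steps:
D = -1/6 (D = 1/(-6) = -1/6 ≈ -0.16667)
t = 1/117 (t = 2/(-8 + (1092 - 850)) = 2/(-8 + 242) = 2/234 = 2*(1/234) = 1/117 ≈ 0.0085470)
c(o, q) = 11/6 (c(o, q) = 2 - 1/6 = 11/6)
sqrt(t + c(-52, (3 - 4)*5)) = sqrt(1/117 + 11/6) = sqrt(431/234) = sqrt(11206)/78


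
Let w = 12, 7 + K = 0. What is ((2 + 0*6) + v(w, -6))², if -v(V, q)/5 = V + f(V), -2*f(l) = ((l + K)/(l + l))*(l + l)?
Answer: 8281/4 ≈ 2070.3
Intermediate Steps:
K = -7 (K = -7 + 0 = -7)
f(l) = 7/2 - l/2 (f(l) = -(l - 7)/(l + l)*(l + l)/2 = -(-7 + l)/((2*l))*2*l/2 = -(-7 + l)*(1/(2*l))*2*l/2 = -(-7 + l)/(2*l)*2*l/2 = -(-7 + l)/2 = 7/2 - l/2)
v(V, q) = -35/2 - 5*V/2 (v(V, q) = -5*(V + (7/2 - V/2)) = -5*(7/2 + V/2) = -35/2 - 5*V/2)
((2 + 0*6) + v(w, -6))² = ((2 + 0*6) + (-35/2 - 5/2*12))² = ((2 + 0) + (-35/2 - 30))² = (2 - 95/2)² = (-91/2)² = 8281/4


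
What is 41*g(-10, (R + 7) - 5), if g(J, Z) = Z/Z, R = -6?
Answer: 41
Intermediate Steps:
g(J, Z) = 1
41*g(-10, (R + 7) - 5) = 41*1 = 41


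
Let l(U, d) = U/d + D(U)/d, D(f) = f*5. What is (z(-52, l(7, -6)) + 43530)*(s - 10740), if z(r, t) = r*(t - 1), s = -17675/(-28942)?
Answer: -6829634786065/14471 ≈ -4.7195e+8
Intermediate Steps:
D(f) = 5*f
s = 17675/28942 (s = -17675*(-1/28942) = 17675/28942 ≈ 0.61070)
l(U, d) = 6*U/d (l(U, d) = U/d + (5*U)/d = U/d + 5*U/d = 6*U/d)
z(r, t) = r*(-1 + t)
(z(-52, l(7, -6)) + 43530)*(s - 10740) = (-52*(-1 + 6*7/(-6)) + 43530)*(17675/28942 - 10740) = (-52*(-1 + 6*7*(-1/6)) + 43530)*(-310819405/28942) = (-52*(-1 - 7) + 43530)*(-310819405/28942) = (-52*(-8) + 43530)*(-310819405/28942) = (416 + 43530)*(-310819405/28942) = 43946*(-310819405/28942) = -6829634786065/14471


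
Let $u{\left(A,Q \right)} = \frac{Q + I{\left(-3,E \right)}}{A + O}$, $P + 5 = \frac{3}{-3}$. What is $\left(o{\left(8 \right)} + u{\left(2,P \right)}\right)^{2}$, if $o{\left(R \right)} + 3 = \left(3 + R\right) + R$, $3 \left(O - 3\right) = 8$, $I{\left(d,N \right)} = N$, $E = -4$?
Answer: $\frac{114244}{529} \approx 215.96$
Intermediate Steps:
$O = \frac{17}{3}$ ($O = 3 + \frac{1}{3} \cdot 8 = 3 + \frac{8}{3} = \frac{17}{3} \approx 5.6667$)
$P = -6$ ($P = -5 + \frac{3}{-3} = -5 + 3 \left(- \frac{1}{3}\right) = -5 - 1 = -6$)
$o{\left(R \right)} = 2 R$ ($o{\left(R \right)} = -3 + \left(\left(3 + R\right) + R\right) = -3 + \left(3 + 2 R\right) = 2 R$)
$u{\left(A,Q \right)} = \frac{-4 + Q}{\frac{17}{3} + A}$ ($u{\left(A,Q \right)} = \frac{Q - 4}{A + \frac{17}{3}} = \frac{-4 + Q}{\frac{17}{3} + A}$)
$\left(o{\left(8 \right)} + u{\left(2,P \right)}\right)^{2} = \left(2 \cdot 8 + \frac{3 \left(-4 - 6\right)}{17 + 3 \cdot 2}\right)^{2} = \left(16 + 3 \frac{1}{17 + 6} \left(-10\right)\right)^{2} = \left(16 + 3 \cdot \frac{1}{23} \left(-10\right)\right)^{2} = \left(16 - \frac{30}{23}\right)^{2} = \left(\frac{338}{23}\right)^{2} = \frac{114244}{529}$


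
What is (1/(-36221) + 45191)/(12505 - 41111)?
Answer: -818431605/518068963 ≈ -1.5798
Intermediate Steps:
(1/(-36221) + 45191)/(12505 - 41111) = (-1/36221 + 45191)/(-28606) = (1636863210/36221)*(-1/28606) = -818431605/518068963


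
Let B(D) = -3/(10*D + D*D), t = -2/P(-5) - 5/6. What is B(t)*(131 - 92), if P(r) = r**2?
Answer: 2632500/186731 ≈ 14.098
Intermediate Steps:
t = -137/150 (t = -2/((-5)**2) - 5/6 = -2/25 - 5*1/6 = -2*1/25 - 5/6 = -2/25 - 5/6 = -137/150 ≈ -0.91333)
B(D) = -3/(D**2 + 10*D) (B(D) = -3/(10*D + D**2) = -3/(D**2 + 10*D))
B(t)*(131 - 92) = (-3/((-137/150)*(10 - 137/150)))*(131 - 92) = -3*(-150/137)/1363/150*39 = -3*(-150/137)*150/1363*39 = (67500/186731)*39 = 2632500/186731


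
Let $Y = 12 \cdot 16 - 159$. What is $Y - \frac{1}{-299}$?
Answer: $\frac{9868}{299} \approx 33.003$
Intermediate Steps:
$Y = 33$ ($Y = 192 - 159 = 33$)
$Y - \frac{1}{-299} = 33 - \frac{1}{-299} = 33 - - \frac{1}{299} = 33 + \frac{1}{299} = \frac{9868}{299}$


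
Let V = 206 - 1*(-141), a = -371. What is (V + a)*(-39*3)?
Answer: 2808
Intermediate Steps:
V = 347 (V = 206 + 141 = 347)
(V + a)*(-39*3) = (347 - 371)*(-39*3) = -24*(-117) = 2808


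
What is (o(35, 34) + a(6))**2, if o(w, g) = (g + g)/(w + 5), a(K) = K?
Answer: 5929/100 ≈ 59.290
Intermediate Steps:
o(w, g) = 2*g/(5 + w) (o(w, g) = (2*g)/(5 + w) = 2*g/(5 + w))
(o(35, 34) + a(6))**2 = (2*34/(5 + 35) + 6)**2 = (2*34/40 + 6)**2 = (2*34*(1/40) + 6)**2 = (17/10 + 6)**2 = (77/10)**2 = 5929/100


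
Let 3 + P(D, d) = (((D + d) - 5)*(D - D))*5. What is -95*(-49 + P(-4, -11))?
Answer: 4940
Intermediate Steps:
P(D, d) = -3 (P(D, d) = -3 + (((D + d) - 5)*(D - D))*5 = -3 + ((-5 + D + d)*0)*5 = -3 + 0*5 = -3 + 0 = -3)
-95*(-49 + P(-4, -11)) = -95*(-49 - 3) = -95*(-52) = 4940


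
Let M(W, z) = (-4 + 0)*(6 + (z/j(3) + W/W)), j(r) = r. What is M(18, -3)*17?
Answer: -408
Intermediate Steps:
M(W, z) = -28 - 4*z/3 (M(W, z) = (-4 + 0)*(6 + (z/3 + W/W)) = -4*(6 + (z*(⅓) + 1)) = -4*(6 + (z/3 + 1)) = -4*(6 + (1 + z/3)) = -4*(7 + z/3) = -28 - 4*z/3)
M(18, -3)*17 = (-28 - 4/3*(-3))*17 = (-28 + 4)*17 = -24*17 = -408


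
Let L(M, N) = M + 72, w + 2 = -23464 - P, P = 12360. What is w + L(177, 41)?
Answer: -35577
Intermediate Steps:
w = -35826 (w = -2 + (-23464 - 1*12360) = -2 + (-23464 - 12360) = -2 - 35824 = -35826)
L(M, N) = 72 + M
w + L(177, 41) = -35826 + (72 + 177) = -35826 + 249 = -35577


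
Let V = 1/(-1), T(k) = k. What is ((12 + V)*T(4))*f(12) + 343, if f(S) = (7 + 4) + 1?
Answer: 871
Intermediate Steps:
f(S) = 12 (f(S) = 11 + 1 = 12)
V = -1
((12 + V)*T(4))*f(12) + 343 = ((12 - 1)*4)*12 + 343 = (11*4)*12 + 343 = 44*12 + 343 = 528 + 343 = 871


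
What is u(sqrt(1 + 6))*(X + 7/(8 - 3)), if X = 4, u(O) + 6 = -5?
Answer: -297/5 ≈ -59.400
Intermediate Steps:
u(O) = -11 (u(O) = -6 - 5 = -11)
u(sqrt(1 + 6))*(X + 7/(8 - 3)) = -11*(4 + 7/(8 - 3)) = -11*(4 + 7/5) = -11*27/5 = -297/5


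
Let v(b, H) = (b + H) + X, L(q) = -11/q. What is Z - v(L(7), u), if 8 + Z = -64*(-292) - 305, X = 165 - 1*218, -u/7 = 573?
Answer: 157084/7 ≈ 22441.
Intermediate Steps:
u = -4011 (u = -7*573 = -4011)
X = -53 (X = 165 - 218 = -53)
v(b, H) = -53 + H + b (v(b, H) = (b + H) - 53 = (H + b) - 53 = -53 + H + b)
Z = 18375 (Z = -8 + (-64*(-292) - 305) = -8 + (18688 - 305) = -8 + 18383 = 18375)
Z - v(L(7), u) = 18375 - (-53 - 4011 - 11/7) = 18375 - 1*(-28459/7) = 18375 + 28459/7 = 157084/7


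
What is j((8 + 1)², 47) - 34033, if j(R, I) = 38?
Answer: -33995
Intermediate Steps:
j((8 + 1)², 47) - 34033 = 38 - 34033 = -33995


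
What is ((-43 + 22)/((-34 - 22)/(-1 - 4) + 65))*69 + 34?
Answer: 1903/127 ≈ 14.984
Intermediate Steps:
((-43 + 22)/((-34 - 22)/(-1 - 4) + 65))*69 + 34 = -21/(-56/(-5) + 65)*69 + 34 = -21/(-56*(-⅕) + 65)*69 + 34 = -21/(56/5 + 65)*69 + 34 = -21/381/5*69 + 34 = -21*5/381*69 + 34 = -35/127*69 + 34 = -2415/127 + 34 = 1903/127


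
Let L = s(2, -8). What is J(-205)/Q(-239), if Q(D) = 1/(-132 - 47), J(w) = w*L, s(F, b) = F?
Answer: 73390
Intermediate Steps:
L = 2
J(w) = 2*w (J(w) = w*2 = 2*w)
Q(D) = -1/179 (Q(D) = 1/(-179) = -1/179)
J(-205)/Q(-239) = (2*(-205))/(-1/179) = -410*(-179) = 73390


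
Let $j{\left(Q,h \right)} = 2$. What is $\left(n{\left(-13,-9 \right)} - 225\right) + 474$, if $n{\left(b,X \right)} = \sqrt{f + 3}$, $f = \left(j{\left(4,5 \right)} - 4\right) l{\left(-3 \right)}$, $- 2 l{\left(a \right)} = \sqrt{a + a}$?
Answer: $249 + \sqrt{3 + i \sqrt{6}} \approx 250.85 + 0.66068 i$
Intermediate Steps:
$l{\left(a \right)} = - \frac{\sqrt{2} \sqrt{a}}{2}$ ($l{\left(a \right)} = - \frac{\sqrt{a + a}}{2} = - \frac{\sqrt{2 a}}{2} = - \frac{\sqrt{2} \sqrt{a}}{2}$)
$f = i \sqrt{6}$ ($f = \left(2 - 4\right) \left(- \frac{\sqrt{2} \sqrt{-3}}{2}\right) = - 2 \left(- \frac{\sqrt{2} i \sqrt{3}}{2}\right) = - 2 \left(- \frac{i \sqrt{6}}{2}\right) = i \sqrt{6} \approx 2.4495 i$)
$n{\left(b,X \right)} = \sqrt{3 + i \sqrt{6}}$ ($n{\left(b,X \right)} = \sqrt{i \sqrt{6} + 3} = \sqrt{3 + i \sqrt{6}}$)
$\left(n{\left(-13,-9 \right)} - 225\right) + 474 = \left(\sqrt{3 + i \sqrt{6}} - 225\right) + 474 = \left(-225 + \sqrt{3 + i \sqrt{6}}\right) + 474 = 249 + \sqrt{3 + i \sqrt{6}}$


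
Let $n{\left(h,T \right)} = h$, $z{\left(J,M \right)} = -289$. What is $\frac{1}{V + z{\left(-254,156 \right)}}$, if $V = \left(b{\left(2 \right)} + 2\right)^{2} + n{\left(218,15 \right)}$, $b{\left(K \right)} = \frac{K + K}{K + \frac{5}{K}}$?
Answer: $- \frac{81}{5075} \approx -0.015961$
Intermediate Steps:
$b{\left(K \right)} = \frac{2 K}{K + \frac{5}{K}}$
$V = \frac{18334}{81}$ ($V = \left(\frac{2 \cdot 2^{2}}{5 + 2^{2}} + 2\right)^{2} + 218 = \left(2 \cdot 4 \frac{1}{5 + 4} + 2\right)^{2} + 218 = \left(2 \cdot 4 \cdot \frac{1}{9} + 2\right)^{2} + 218 = \left(\frac{8}{9} + 2\right)^{2} + 218 = \left(\frac{26}{9}\right)^{2} + 218 = \frac{676}{81} + 218 = \frac{18334}{81} \approx 226.35$)
$\frac{1}{V + z{\left(-254,156 \right)}} = \frac{1}{\frac{18334}{81} - 289} = \frac{1}{- \frac{5075}{81}} = - \frac{81}{5075}$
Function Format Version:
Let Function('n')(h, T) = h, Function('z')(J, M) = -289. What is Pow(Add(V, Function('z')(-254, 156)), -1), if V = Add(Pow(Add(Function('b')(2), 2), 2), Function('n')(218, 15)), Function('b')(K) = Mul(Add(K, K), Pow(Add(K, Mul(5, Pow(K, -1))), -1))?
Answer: Rational(-81, 5075) ≈ -0.015961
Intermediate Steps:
Function('b')(K) = Mul(2, K, Pow(Add(K, Mul(5, Pow(K, -1))), -1)) (Function('b')(K) = Mul(Mul(2, K), Pow(Add(K, Mul(5, Pow(K, -1))), -1)) = Mul(2, K, Pow(Add(K, Mul(5, Pow(K, -1))), -1)))
V = Rational(18334, 81) (V = Add(Pow(Add(Mul(2, Pow(2, 2), Pow(Add(5, Pow(2, 2)), -1)), 2), 2), 218) = Add(Pow(Add(Mul(2, 4, Pow(Add(5, 4), -1)), 2), 2), 218) = Add(Pow(Add(Mul(2, 4, Pow(9, -1)), 2), 2), 218) = Add(Pow(Add(Mul(2, 4, Rational(1, 9)), 2), 2), 218) = Add(Pow(Add(Rational(8, 9), 2), 2), 218) = Add(Pow(Rational(26, 9), 2), 218) = Add(Rational(676, 81), 218) = Rational(18334, 81) ≈ 226.35)
Pow(Add(V, Function('z')(-254, 156)), -1) = Pow(Add(Rational(18334, 81), -289), -1) = Pow(Rational(-5075, 81), -1) = Rational(-81, 5075)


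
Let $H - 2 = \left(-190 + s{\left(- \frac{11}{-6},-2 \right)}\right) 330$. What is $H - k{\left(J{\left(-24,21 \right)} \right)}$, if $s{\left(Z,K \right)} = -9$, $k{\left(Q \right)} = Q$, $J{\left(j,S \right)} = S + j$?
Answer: $-65665$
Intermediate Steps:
$H = -65668$ ($H = 2 + \left(-190 - 9\right) 330 = 2 - 65670 = -65668$)
$H - k{\left(J{\left(-24,21 \right)} \right)} = -65668 - \left(21 - 24\right) = -65668 - -3 = -65668 + 3 = -65665$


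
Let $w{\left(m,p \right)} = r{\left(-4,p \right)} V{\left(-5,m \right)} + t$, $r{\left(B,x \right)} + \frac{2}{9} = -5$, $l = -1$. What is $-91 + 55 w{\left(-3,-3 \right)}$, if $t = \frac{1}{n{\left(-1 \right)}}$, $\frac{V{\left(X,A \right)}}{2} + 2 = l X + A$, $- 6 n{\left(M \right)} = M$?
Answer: $239$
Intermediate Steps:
$n{\left(M \right)} = - \frac{M}{6}$
$r{\left(B,x \right)} = - \frac{47}{9}$ ($r{\left(B,x \right)} = - \frac{2}{9} - 5 = - \frac{47}{9}$)
$V{\left(X,A \right)} = -4 - 2 X + 2 A$ ($V{\left(X,A \right)} = -4 + 2 \left(- X + A\right) = -4 + 2 \left(A - X\right) = -4 + \left(- 2 X + 2 A\right) = -4 - 2 X + 2 A$)
$t = 6$ ($t = \frac{1}{\left(- \frac{1}{6}\right) \left(-1\right)} = \frac{1}{\frac{1}{6}} = 6$)
$w{\left(m,p \right)} = - \frac{76}{3} - \frac{94 m}{9}$ ($w{\left(m,p \right)} = - \frac{47 \left(-4 - -10 + 2 m\right)}{9} + 6 = - \frac{47 \left(-4 + 10 + 2 m\right)}{9} + 6 = - \frac{47 \left(6 + 2 m\right)}{9} + 6 = \left(- \frac{94}{3} - \frac{94 m}{9}\right) + 6 = - \frac{76}{3} - \frac{94 m}{9}$)
$-91 + 55 w{\left(-3,-3 \right)} = -91 + 55 \left(- \frac{76}{3} - - \frac{94}{3}\right) = -91 + 55 \left(- \frac{76}{3} + \frac{94}{3}\right) = -91 + 55 \cdot 6 = -91 + 330 = 239$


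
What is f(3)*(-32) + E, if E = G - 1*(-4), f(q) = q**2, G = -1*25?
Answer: -309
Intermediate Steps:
G = -25
E = -21 (E = -25 - 1*(-4) = -25 + 4 = -21)
f(3)*(-32) + E = 3**2*(-32) - 21 = 9*(-32) - 21 = -288 - 21 = -309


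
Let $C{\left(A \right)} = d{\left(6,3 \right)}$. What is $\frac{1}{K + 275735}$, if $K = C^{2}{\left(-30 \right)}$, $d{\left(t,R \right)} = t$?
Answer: $\frac{1}{275771} \approx 3.6262 \cdot 10^{-6}$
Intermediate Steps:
$C{\left(A \right)} = 6$
$K = 36$ ($K = 6^{2} = 36$)
$\frac{1}{K + 275735} = \frac{1}{36 + 275735} = \frac{1}{275771}$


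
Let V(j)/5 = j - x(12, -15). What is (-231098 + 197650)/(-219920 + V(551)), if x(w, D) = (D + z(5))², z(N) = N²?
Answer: 33448/217665 ≈ 0.15367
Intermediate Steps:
x(w, D) = (25 + D)² (x(w, D) = (D + 5²)² = (D + 25)² = (25 + D)²)
V(j) = -500 + 5*j (V(j) = 5*(j - (25 - 15)²) = 5*(j - 1*10²) = 5*(j - 1*100) = 5*(j - 100) = 5*(-100 + j) = -500 + 5*j)
(-231098 + 197650)/(-219920 + V(551)) = (-231098 + 197650)/(-219920 + (-500 + 5*551)) = -33448/(-219920 + (-500 + 2755)) = -33448/(-219920 + 2255) = -33448/(-217665) = -33448*(-1/217665) = 33448/217665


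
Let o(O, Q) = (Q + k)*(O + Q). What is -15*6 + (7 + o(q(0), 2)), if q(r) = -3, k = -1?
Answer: -84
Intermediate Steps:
o(O, Q) = (-1 + Q)*(O + Q) (o(O, Q) = (Q - 1)*(O + Q) = (-1 + Q)*(O + Q))
-15*6 + (7 + o(q(0), 2)) = -15*6 + (7 + (2² - 1*(-3) - 1*2 - 3*2)) = -90 + (7 + (4 + 3 - 2 - 6)) = -90 + (7 - 1) = -90 + 6 = -84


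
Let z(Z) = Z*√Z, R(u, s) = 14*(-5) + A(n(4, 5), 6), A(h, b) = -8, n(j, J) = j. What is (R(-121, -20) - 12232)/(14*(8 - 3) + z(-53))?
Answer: -861700/153777 - 652430*I*√53/153777 ≈ -5.6036 - 30.887*I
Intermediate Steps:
R(u, s) = -78 (R(u, s) = 14*(-5) - 8 = -70 - 8 = -78)
z(Z) = Z^(3/2)
(R(-121, -20) - 12232)/(14*(8 - 3) + z(-53)) = (-78 - 12232)/(14*(8 - 3) + (-53)^(3/2)) = -12310/(14*5 - 53*I*√53) = -12310/(70 - 53*I*√53)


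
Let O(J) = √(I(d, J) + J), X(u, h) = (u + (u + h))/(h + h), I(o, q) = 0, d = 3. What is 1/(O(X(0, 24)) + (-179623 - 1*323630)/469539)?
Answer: -5834491614/3531608537 - 2721813241*√2/3531608537 ≈ -2.7420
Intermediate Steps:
X(u, h) = (h + 2*u)/(2*h) (X(u, h) = (u + (h + u))/((2*h)) = (h + 2*u)*(1/(2*h)) = (h + 2*u)/(2*h))
O(J) = √J (O(J) = √(0 + J) = √J)
1/(O(X(0, 24)) + (-179623 - 1*323630)/469539) = 1/(√((0 + (½)*24)/24) + (-179623 - 1*323630)/469539) = 1/(√((0 + 12)/24) + (-179623 - 323630)*(1/469539)) = 1/(√((1/24)*12) - 503253*1/469539) = 1/(√(½) - 55917/52171) = 1/(√2/2 - 55917/52171) = 1/(-55917/52171 + √2/2)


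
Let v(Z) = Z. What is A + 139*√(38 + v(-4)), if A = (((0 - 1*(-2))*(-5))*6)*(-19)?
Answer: 1140 + 139*√34 ≈ 1950.5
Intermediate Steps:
A = 1140 (A = (((0 + 2)*(-5))*6)*(-19) = ((2*(-5))*6)*(-19) = -10*6*(-19) = -60*(-19) = 1140)
A + 139*√(38 + v(-4)) = 1140 + 139*√(38 - 4) = 1140 + 139*√34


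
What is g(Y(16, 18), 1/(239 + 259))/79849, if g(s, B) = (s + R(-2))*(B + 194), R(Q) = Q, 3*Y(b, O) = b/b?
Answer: -43915/10844946 ≈ -0.0040494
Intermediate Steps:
Y(b, O) = ⅓ (Y(b, O) = (b/b)/3 = (⅓)*1 = ⅓)
g(s, B) = (-2 + s)*(194 + B) (g(s, B) = (s - 2)*(B + 194) = (-2 + s)*(194 + B))
g(Y(16, 18), 1/(239 + 259))/79849 = (-388 - 2/(239 + 259) + 194*(⅓) + (⅓)/(239 + 259))/79849 = (-388 - 2/498 + 194/3 + (⅓)/498)*(1/79849) = (-388 - 2*1/498 + 194/3 + (1/498)*(⅓))*(1/79849) = (-388 - 1/249 + 194/3 + 1/1494)*(1/79849) = -483065/1494*1/79849 = -43915/10844946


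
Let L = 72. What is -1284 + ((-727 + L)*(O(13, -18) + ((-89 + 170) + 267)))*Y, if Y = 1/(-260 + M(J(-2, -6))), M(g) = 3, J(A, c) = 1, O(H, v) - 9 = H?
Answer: -87638/257 ≈ -341.00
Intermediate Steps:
O(H, v) = 9 + H
Y = -1/257 (Y = 1/(-260 + 3) = 1/(-257) = -1/257 ≈ -0.0038911)
-1284 + ((-727 + L)*(O(13, -18) + ((-89 + 170) + 267)))*Y = -1284 + ((-727 + 72)*((9 + 13) + ((-89 + 170) + 267)))*(-1/257) = -1284 - 655*(22 + (81 + 267))*(-1/257) = -1284 - 655*(22 + 348)*(-1/257) = -1284 - 655*370*(-1/257) = -1284 - 242350*(-1/257) = -1284 + 242350/257 = -87638/257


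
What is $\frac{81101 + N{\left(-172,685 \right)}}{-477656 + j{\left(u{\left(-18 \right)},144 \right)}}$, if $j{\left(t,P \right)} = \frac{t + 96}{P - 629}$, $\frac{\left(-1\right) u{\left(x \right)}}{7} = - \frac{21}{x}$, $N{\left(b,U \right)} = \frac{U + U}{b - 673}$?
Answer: $- \frac{39883863450}{234906533303} \approx -0.16979$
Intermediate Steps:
$N{\left(b,U \right)} = \frac{2 U}{-673 + b}$
$u{\left(x \right)} = \frac{147}{x}$ ($u{\left(x \right)} = - 7 \left(- \frac{21}{x}\right) = \frac{147}{x}$)
$j{\left(t,P \right)} = \frac{96 + t}{-629 + P}$
$\frac{81101 + N{\left(-172,685 \right)}}{-477656 + j{\left(u{\left(-18 \right)},144 \right)}} = \frac{81101 + 2 \cdot 685 \frac{1}{-673 - 172}}{-477656 + \frac{96 + \frac{147}{-18}}{-629 + 144}} = \frac{81101 + 2 \cdot 685 \frac{1}{-845}}{-477656 + \frac{96 + 147 \left(- \frac{1}{18}\right)}{-485}} = \frac{81101 + 2 \cdot 685 \left(- \frac{1}{845}\right)}{-477656 - \frac{96 - \frac{49}{6}}{485}} = \frac{81101 - \frac{274}{169}}{-477656 - \frac{527}{2910}} = \frac{13705795}{169 \left(-477656 - \frac{527}{2910}\right)} = \frac{13705795}{169 \left(- \frac{1389979487}{2910}\right)} = \frac{13705795}{169} \left(- \frac{2910}{1389979487}\right) = - \frac{39883863450}{234906533303}$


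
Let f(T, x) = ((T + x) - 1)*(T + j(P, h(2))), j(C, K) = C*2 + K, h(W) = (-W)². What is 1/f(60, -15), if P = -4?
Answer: 1/2464 ≈ 0.00040584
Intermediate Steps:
h(W) = W²
j(C, K) = K + 2*C (j(C, K) = 2*C + K = K + 2*C)
f(T, x) = (-4 + T)*(-1 + T + x) (f(T, x) = ((T + x) - 1)*(T + (2² + 2*(-4))) = (-1 + T + x)*(T + (4 - 8)) = (-1 + T + x)*(T - 4) = (-1 + T + x)*(-4 + T) = (-4 + T)*(-1 + T + x))
1/f(60, -15) = 1/(4 + 60² - 5*60 - 4*(-15) + 60*(-15)) = 1/(4 + 3600 - 300 + 60 - 900) = 1/2464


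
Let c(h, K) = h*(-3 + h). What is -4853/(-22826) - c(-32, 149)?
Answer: -25560267/22826 ≈ -1119.8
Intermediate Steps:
-4853/(-22826) - c(-32, 149) = -4853/(-22826) - (-32)*(-3 - 32) = -4853*(-1/22826) - (-32)*(-35) = 4853/22826 - 1*1120 = 4853/22826 - 1120 = -25560267/22826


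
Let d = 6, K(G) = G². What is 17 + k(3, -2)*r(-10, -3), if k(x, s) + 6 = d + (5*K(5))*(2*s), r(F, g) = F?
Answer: 5017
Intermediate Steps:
k(x, s) = 250*s (k(x, s) = -6 + (6 + (5*5²)*(2*s)) = -6 + (6 + (5*25)*(2*s)) = -6 + (6 + 125*(2*s)) = -6 + (6 + 250*s) = 250*s)
17 + k(3, -2)*r(-10, -3) = 17 + (250*(-2))*(-10) = 17 - 500*(-10) = 17 + 5000 = 5017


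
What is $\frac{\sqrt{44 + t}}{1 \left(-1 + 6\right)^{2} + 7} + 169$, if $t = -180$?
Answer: $169 + \frac{i \sqrt{34}}{16} \approx 169.0 + 0.36443 i$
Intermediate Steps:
$\frac{\sqrt{44 + t}}{1 \left(-1 + 6\right)^{2} + 7} + 169 = \frac{\sqrt{44 - 180}}{1 \left(-1 + 6\right)^{2} + 7} + 169 = \frac{\sqrt{-136}}{1 \cdot 5^{2} + 7} + 169 = \frac{2 i \sqrt{34}}{1 \cdot 25 + 7} + 169 = \frac{2 i \sqrt{34}}{25 + 7} + 169 = \frac{2 i \sqrt{34}}{32} + 169 = 2 i \sqrt{34} \cdot \frac{1}{32} + 169 = \frac{i \sqrt{34}}{16} + 169 = 169 + \frac{i \sqrt{34}}{16}$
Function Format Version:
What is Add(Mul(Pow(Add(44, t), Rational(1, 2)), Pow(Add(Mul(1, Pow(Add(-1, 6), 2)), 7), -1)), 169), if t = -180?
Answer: Add(169, Mul(Rational(1, 16), I, Pow(34, Rational(1, 2)))) ≈ Add(169.00, Mul(0.36443, I))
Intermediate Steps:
Add(Mul(Pow(Add(44, t), Rational(1, 2)), Pow(Add(Mul(1, Pow(Add(-1, 6), 2)), 7), -1)), 169) = Add(Mul(Pow(Add(44, -180), Rational(1, 2)), Pow(Add(Mul(1, Pow(Add(-1, 6), 2)), 7), -1)), 169) = Add(Mul(Pow(-136, Rational(1, 2)), Pow(Add(Mul(1, Pow(5, 2)), 7), -1)), 169) = Add(Mul(Mul(2, I, Pow(34, Rational(1, 2))), Pow(Add(Mul(1, 25), 7), -1)), 169) = Add(Mul(Mul(2, I, Pow(34, Rational(1, 2))), Pow(Add(25, 7), -1)), 169) = Add(Mul(Mul(2, I, Pow(34, Rational(1, 2))), Pow(32, -1)), 169) = Add(Mul(Mul(2, I, Pow(34, Rational(1, 2))), Rational(1, 32)), 169) = Add(Mul(Rational(1, 16), I, Pow(34, Rational(1, 2))), 169) = Add(169, Mul(Rational(1, 16), I, Pow(34, Rational(1, 2))))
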